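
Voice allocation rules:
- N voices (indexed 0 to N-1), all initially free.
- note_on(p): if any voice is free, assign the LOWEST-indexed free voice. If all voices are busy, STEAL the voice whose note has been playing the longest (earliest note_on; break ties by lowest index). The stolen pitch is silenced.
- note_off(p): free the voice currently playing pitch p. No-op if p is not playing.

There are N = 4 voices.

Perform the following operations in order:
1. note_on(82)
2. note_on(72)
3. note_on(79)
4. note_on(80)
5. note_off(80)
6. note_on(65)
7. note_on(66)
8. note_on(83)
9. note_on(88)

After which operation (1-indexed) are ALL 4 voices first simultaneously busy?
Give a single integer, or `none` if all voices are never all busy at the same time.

Answer: 4

Derivation:
Op 1: note_on(82): voice 0 is free -> assigned | voices=[82 - - -]
Op 2: note_on(72): voice 1 is free -> assigned | voices=[82 72 - -]
Op 3: note_on(79): voice 2 is free -> assigned | voices=[82 72 79 -]
Op 4: note_on(80): voice 3 is free -> assigned | voices=[82 72 79 80]
Op 5: note_off(80): free voice 3 | voices=[82 72 79 -]
Op 6: note_on(65): voice 3 is free -> assigned | voices=[82 72 79 65]
Op 7: note_on(66): all voices busy, STEAL voice 0 (pitch 82, oldest) -> assign | voices=[66 72 79 65]
Op 8: note_on(83): all voices busy, STEAL voice 1 (pitch 72, oldest) -> assign | voices=[66 83 79 65]
Op 9: note_on(88): all voices busy, STEAL voice 2 (pitch 79, oldest) -> assign | voices=[66 83 88 65]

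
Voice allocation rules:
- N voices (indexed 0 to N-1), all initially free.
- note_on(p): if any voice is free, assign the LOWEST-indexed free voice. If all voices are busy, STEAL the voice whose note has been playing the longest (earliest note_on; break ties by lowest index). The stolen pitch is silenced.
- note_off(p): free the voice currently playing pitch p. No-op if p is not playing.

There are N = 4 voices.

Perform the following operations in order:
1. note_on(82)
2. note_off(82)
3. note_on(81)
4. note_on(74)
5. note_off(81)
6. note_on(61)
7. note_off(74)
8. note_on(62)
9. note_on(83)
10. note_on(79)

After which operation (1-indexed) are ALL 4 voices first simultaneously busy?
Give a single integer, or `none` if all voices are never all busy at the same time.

Op 1: note_on(82): voice 0 is free -> assigned | voices=[82 - - -]
Op 2: note_off(82): free voice 0 | voices=[- - - -]
Op 3: note_on(81): voice 0 is free -> assigned | voices=[81 - - -]
Op 4: note_on(74): voice 1 is free -> assigned | voices=[81 74 - -]
Op 5: note_off(81): free voice 0 | voices=[- 74 - -]
Op 6: note_on(61): voice 0 is free -> assigned | voices=[61 74 - -]
Op 7: note_off(74): free voice 1 | voices=[61 - - -]
Op 8: note_on(62): voice 1 is free -> assigned | voices=[61 62 - -]
Op 9: note_on(83): voice 2 is free -> assigned | voices=[61 62 83 -]
Op 10: note_on(79): voice 3 is free -> assigned | voices=[61 62 83 79]

Answer: 10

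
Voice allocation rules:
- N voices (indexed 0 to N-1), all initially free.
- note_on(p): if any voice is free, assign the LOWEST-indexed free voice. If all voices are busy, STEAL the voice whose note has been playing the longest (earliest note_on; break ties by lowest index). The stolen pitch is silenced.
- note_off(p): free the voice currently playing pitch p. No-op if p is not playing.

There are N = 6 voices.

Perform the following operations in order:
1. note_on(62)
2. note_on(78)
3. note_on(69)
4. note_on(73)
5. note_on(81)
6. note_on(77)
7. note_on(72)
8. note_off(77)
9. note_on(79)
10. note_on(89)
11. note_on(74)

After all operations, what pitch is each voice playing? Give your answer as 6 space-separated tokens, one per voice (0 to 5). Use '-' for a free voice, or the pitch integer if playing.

Op 1: note_on(62): voice 0 is free -> assigned | voices=[62 - - - - -]
Op 2: note_on(78): voice 1 is free -> assigned | voices=[62 78 - - - -]
Op 3: note_on(69): voice 2 is free -> assigned | voices=[62 78 69 - - -]
Op 4: note_on(73): voice 3 is free -> assigned | voices=[62 78 69 73 - -]
Op 5: note_on(81): voice 4 is free -> assigned | voices=[62 78 69 73 81 -]
Op 6: note_on(77): voice 5 is free -> assigned | voices=[62 78 69 73 81 77]
Op 7: note_on(72): all voices busy, STEAL voice 0 (pitch 62, oldest) -> assign | voices=[72 78 69 73 81 77]
Op 8: note_off(77): free voice 5 | voices=[72 78 69 73 81 -]
Op 9: note_on(79): voice 5 is free -> assigned | voices=[72 78 69 73 81 79]
Op 10: note_on(89): all voices busy, STEAL voice 1 (pitch 78, oldest) -> assign | voices=[72 89 69 73 81 79]
Op 11: note_on(74): all voices busy, STEAL voice 2 (pitch 69, oldest) -> assign | voices=[72 89 74 73 81 79]

Answer: 72 89 74 73 81 79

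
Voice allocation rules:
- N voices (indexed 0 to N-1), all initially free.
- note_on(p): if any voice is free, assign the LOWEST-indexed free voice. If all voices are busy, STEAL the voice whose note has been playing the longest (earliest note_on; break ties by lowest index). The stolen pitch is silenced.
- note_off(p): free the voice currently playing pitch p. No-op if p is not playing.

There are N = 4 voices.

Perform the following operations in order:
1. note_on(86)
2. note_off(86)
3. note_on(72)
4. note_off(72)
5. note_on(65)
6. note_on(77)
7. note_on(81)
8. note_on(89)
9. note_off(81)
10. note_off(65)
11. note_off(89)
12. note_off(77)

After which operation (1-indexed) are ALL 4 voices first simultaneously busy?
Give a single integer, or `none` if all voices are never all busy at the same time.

Answer: 8

Derivation:
Op 1: note_on(86): voice 0 is free -> assigned | voices=[86 - - -]
Op 2: note_off(86): free voice 0 | voices=[- - - -]
Op 3: note_on(72): voice 0 is free -> assigned | voices=[72 - - -]
Op 4: note_off(72): free voice 0 | voices=[- - - -]
Op 5: note_on(65): voice 0 is free -> assigned | voices=[65 - - -]
Op 6: note_on(77): voice 1 is free -> assigned | voices=[65 77 - -]
Op 7: note_on(81): voice 2 is free -> assigned | voices=[65 77 81 -]
Op 8: note_on(89): voice 3 is free -> assigned | voices=[65 77 81 89]
Op 9: note_off(81): free voice 2 | voices=[65 77 - 89]
Op 10: note_off(65): free voice 0 | voices=[- 77 - 89]
Op 11: note_off(89): free voice 3 | voices=[- 77 - -]
Op 12: note_off(77): free voice 1 | voices=[- - - -]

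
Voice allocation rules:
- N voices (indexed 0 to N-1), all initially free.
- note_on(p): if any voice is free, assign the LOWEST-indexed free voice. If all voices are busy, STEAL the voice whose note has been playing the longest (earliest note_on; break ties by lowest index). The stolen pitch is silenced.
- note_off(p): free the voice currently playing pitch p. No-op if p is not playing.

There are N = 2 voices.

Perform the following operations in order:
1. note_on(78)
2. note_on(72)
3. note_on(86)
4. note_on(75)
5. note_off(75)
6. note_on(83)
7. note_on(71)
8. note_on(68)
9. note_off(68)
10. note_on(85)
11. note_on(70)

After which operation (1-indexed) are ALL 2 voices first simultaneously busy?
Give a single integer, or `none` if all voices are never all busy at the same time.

Answer: 2

Derivation:
Op 1: note_on(78): voice 0 is free -> assigned | voices=[78 -]
Op 2: note_on(72): voice 1 is free -> assigned | voices=[78 72]
Op 3: note_on(86): all voices busy, STEAL voice 0 (pitch 78, oldest) -> assign | voices=[86 72]
Op 4: note_on(75): all voices busy, STEAL voice 1 (pitch 72, oldest) -> assign | voices=[86 75]
Op 5: note_off(75): free voice 1 | voices=[86 -]
Op 6: note_on(83): voice 1 is free -> assigned | voices=[86 83]
Op 7: note_on(71): all voices busy, STEAL voice 0 (pitch 86, oldest) -> assign | voices=[71 83]
Op 8: note_on(68): all voices busy, STEAL voice 1 (pitch 83, oldest) -> assign | voices=[71 68]
Op 9: note_off(68): free voice 1 | voices=[71 -]
Op 10: note_on(85): voice 1 is free -> assigned | voices=[71 85]
Op 11: note_on(70): all voices busy, STEAL voice 0 (pitch 71, oldest) -> assign | voices=[70 85]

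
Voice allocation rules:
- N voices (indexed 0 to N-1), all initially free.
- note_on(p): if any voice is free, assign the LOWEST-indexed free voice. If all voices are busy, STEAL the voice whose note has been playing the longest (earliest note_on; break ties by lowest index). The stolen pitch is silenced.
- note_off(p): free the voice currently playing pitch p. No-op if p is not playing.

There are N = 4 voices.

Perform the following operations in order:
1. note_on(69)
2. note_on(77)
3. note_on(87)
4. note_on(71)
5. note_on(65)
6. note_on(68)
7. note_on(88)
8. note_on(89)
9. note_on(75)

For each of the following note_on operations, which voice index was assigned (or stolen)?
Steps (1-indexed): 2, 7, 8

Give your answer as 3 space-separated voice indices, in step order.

Op 1: note_on(69): voice 0 is free -> assigned | voices=[69 - - -]
Op 2: note_on(77): voice 1 is free -> assigned | voices=[69 77 - -]
Op 3: note_on(87): voice 2 is free -> assigned | voices=[69 77 87 -]
Op 4: note_on(71): voice 3 is free -> assigned | voices=[69 77 87 71]
Op 5: note_on(65): all voices busy, STEAL voice 0 (pitch 69, oldest) -> assign | voices=[65 77 87 71]
Op 6: note_on(68): all voices busy, STEAL voice 1 (pitch 77, oldest) -> assign | voices=[65 68 87 71]
Op 7: note_on(88): all voices busy, STEAL voice 2 (pitch 87, oldest) -> assign | voices=[65 68 88 71]
Op 8: note_on(89): all voices busy, STEAL voice 3 (pitch 71, oldest) -> assign | voices=[65 68 88 89]
Op 9: note_on(75): all voices busy, STEAL voice 0 (pitch 65, oldest) -> assign | voices=[75 68 88 89]

Answer: 1 2 3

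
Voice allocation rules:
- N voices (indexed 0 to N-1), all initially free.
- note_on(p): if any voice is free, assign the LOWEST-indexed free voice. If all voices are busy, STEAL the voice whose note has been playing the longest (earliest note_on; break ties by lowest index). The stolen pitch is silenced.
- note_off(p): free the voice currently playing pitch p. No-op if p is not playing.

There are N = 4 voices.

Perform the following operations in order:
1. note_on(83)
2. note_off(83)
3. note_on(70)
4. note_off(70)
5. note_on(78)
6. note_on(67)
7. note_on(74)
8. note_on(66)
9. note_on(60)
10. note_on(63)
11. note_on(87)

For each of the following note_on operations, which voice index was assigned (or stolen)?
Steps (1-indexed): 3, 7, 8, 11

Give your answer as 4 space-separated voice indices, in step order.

Op 1: note_on(83): voice 0 is free -> assigned | voices=[83 - - -]
Op 2: note_off(83): free voice 0 | voices=[- - - -]
Op 3: note_on(70): voice 0 is free -> assigned | voices=[70 - - -]
Op 4: note_off(70): free voice 0 | voices=[- - - -]
Op 5: note_on(78): voice 0 is free -> assigned | voices=[78 - - -]
Op 6: note_on(67): voice 1 is free -> assigned | voices=[78 67 - -]
Op 7: note_on(74): voice 2 is free -> assigned | voices=[78 67 74 -]
Op 8: note_on(66): voice 3 is free -> assigned | voices=[78 67 74 66]
Op 9: note_on(60): all voices busy, STEAL voice 0 (pitch 78, oldest) -> assign | voices=[60 67 74 66]
Op 10: note_on(63): all voices busy, STEAL voice 1 (pitch 67, oldest) -> assign | voices=[60 63 74 66]
Op 11: note_on(87): all voices busy, STEAL voice 2 (pitch 74, oldest) -> assign | voices=[60 63 87 66]

Answer: 0 2 3 2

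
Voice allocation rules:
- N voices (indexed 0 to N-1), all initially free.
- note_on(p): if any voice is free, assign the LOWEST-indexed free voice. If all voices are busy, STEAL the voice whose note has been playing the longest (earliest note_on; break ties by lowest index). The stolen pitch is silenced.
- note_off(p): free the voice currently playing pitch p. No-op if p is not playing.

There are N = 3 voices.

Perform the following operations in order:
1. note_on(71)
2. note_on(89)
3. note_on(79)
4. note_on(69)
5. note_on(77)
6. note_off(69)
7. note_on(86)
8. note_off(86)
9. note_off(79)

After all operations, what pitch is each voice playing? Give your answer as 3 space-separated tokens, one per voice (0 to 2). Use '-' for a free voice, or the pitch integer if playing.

Answer: - 77 -

Derivation:
Op 1: note_on(71): voice 0 is free -> assigned | voices=[71 - -]
Op 2: note_on(89): voice 1 is free -> assigned | voices=[71 89 -]
Op 3: note_on(79): voice 2 is free -> assigned | voices=[71 89 79]
Op 4: note_on(69): all voices busy, STEAL voice 0 (pitch 71, oldest) -> assign | voices=[69 89 79]
Op 5: note_on(77): all voices busy, STEAL voice 1 (pitch 89, oldest) -> assign | voices=[69 77 79]
Op 6: note_off(69): free voice 0 | voices=[- 77 79]
Op 7: note_on(86): voice 0 is free -> assigned | voices=[86 77 79]
Op 8: note_off(86): free voice 0 | voices=[- 77 79]
Op 9: note_off(79): free voice 2 | voices=[- 77 -]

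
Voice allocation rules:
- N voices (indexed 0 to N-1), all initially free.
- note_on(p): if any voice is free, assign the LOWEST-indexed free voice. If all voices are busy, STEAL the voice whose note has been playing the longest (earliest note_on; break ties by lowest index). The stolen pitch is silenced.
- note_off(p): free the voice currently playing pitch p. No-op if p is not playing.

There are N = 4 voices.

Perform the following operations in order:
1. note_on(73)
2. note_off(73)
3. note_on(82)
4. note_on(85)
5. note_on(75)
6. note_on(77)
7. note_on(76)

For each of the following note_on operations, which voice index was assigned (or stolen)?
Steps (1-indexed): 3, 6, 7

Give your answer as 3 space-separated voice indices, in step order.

Op 1: note_on(73): voice 0 is free -> assigned | voices=[73 - - -]
Op 2: note_off(73): free voice 0 | voices=[- - - -]
Op 3: note_on(82): voice 0 is free -> assigned | voices=[82 - - -]
Op 4: note_on(85): voice 1 is free -> assigned | voices=[82 85 - -]
Op 5: note_on(75): voice 2 is free -> assigned | voices=[82 85 75 -]
Op 6: note_on(77): voice 3 is free -> assigned | voices=[82 85 75 77]
Op 7: note_on(76): all voices busy, STEAL voice 0 (pitch 82, oldest) -> assign | voices=[76 85 75 77]

Answer: 0 3 0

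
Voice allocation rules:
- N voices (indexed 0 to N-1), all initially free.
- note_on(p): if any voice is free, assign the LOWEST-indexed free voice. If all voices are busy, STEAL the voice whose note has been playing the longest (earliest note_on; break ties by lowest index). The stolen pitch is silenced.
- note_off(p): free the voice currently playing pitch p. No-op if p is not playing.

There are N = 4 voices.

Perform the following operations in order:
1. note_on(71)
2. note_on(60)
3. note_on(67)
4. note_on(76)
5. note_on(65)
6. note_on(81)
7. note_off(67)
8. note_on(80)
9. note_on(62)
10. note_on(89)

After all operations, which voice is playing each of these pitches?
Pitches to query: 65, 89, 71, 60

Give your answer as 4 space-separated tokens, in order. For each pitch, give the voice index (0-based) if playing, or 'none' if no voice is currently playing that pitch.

Answer: none 0 none none

Derivation:
Op 1: note_on(71): voice 0 is free -> assigned | voices=[71 - - -]
Op 2: note_on(60): voice 1 is free -> assigned | voices=[71 60 - -]
Op 3: note_on(67): voice 2 is free -> assigned | voices=[71 60 67 -]
Op 4: note_on(76): voice 3 is free -> assigned | voices=[71 60 67 76]
Op 5: note_on(65): all voices busy, STEAL voice 0 (pitch 71, oldest) -> assign | voices=[65 60 67 76]
Op 6: note_on(81): all voices busy, STEAL voice 1 (pitch 60, oldest) -> assign | voices=[65 81 67 76]
Op 7: note_off(67): free voice 2 | voices=[65 81 - 76]
Op 8: note_on(80): voice 2 is free -> assigned | voices=[65 81 80 76]
Op 9: note_on(62): all voices busy, STEAL voice 3 (pitch 76, oldest) -> assign | voices=[65 81 80 62]
Op 10: note_on(89): all voices busy, STEAL voice 0 (pitch 65, oldest) -> assign | voices=[89 81 80 62]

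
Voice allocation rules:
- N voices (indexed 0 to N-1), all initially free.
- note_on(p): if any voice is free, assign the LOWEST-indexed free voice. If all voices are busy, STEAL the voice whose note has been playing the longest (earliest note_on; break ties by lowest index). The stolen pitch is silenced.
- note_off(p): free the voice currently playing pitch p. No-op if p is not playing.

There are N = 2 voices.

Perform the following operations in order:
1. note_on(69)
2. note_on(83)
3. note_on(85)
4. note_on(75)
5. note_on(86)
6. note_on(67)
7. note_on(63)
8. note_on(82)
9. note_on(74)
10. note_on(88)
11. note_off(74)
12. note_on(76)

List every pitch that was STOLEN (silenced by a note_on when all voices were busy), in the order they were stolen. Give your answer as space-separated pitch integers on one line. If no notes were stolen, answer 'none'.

Answer: 69 83 85 75 86 67 63 82

Derivation:
Op 1: note_on(69): voice 0 is free -> assigned | voices=[69 -]
Op 2: note_on(83): voice 1 is free -> assigned | voices=[69 83]
Op 3: note_on(85): all voices busy, STEAL voice 0 (pitch 69, oldest) -> assign | voices=[85 83]
Op 4: note_on(75): all voices busy, STEAL voice 1 (pitch 83, oldest) -> assign | voices=[85 75]
Op 5: note_on(86): all voices busy, STEAL voice 0 (pitch 85, oldest) -> assign | voices=[86 75]
Op 6: note_on(67): all voices busy, STEAL voice 1 (pitch 75, oldest) -> assign | voices=[86 67]
Op 7: note_on(63): all voices busy, STEAL voice 0 (pitch 86, oldest) -> assign | voices=[63 67]
Op 8: note_on(82): all voices busy, STEAL voice 1 (pitch 67, oldest) -> assign | voices=[63 82]
Op 9: note_on(74): all voices busy, STEAL voice 0 (pitch 63, oldest) -> assign | voices=[74 82]
Op 10: note_on(88): all voices busy, STEAL voice 1 (pitch 82, oldest) -> assign | voices=[74 88]
Op 11: note_off(74): free voice 0 | voices=[- 88]
Op 12: note_on(76): voice 0 is free -> assigned | voices=[76 88]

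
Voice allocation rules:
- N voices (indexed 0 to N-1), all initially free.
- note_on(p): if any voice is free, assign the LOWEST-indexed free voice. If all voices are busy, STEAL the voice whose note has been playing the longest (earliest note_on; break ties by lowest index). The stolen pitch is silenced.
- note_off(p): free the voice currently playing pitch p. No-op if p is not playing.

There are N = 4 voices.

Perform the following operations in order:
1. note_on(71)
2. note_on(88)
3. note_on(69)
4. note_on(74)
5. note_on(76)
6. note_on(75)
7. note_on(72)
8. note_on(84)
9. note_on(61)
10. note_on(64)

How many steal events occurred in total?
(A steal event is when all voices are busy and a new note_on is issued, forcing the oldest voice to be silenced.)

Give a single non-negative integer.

Op 1: note_on(71): voice 0 is free -> assigned | voices=[71 - - -]
Op 2: note_on(88): voice 1 is free -> assigned | voices=[71 88 - -]
Op 3: note_on(69): voice 2 is free -> assigned | voices=[71 88 69 -]
Op 4: note_on(74): voice 3 is free -> assigned | voices=[71 88 69 74]
Op 5: note_on(76): all voices busy, STEAL voice 0 (pitch 71, oldest) -> assign | voices=[76 88 69 74]
Op 6: note_on(75): all voices busy, STEAL voice 1 (pitch 88, oldest) -> assign | voices=[76 75 69 74]
Op 7: note_on(72): all voices busy, STEAL voice 2 (pitch 69, oldest) -> assign | voices=[76 75 72 74]
Op 8: note_on(84): all voices busy, STEAL voice 3 (pitch 74, oldest) -> assign | voices=[76 75 72 84]
Op 9: note_on(61): all voices busy, STEAL voice 0 (pitch 76, oldest) -> assign | voices=[61 75 72 84]
Op 10: note_on(64): all voices busy, STEAL voice 1 (pitch 75, oldest) -> assign | voices=[61 64 72 84]

Answer: 6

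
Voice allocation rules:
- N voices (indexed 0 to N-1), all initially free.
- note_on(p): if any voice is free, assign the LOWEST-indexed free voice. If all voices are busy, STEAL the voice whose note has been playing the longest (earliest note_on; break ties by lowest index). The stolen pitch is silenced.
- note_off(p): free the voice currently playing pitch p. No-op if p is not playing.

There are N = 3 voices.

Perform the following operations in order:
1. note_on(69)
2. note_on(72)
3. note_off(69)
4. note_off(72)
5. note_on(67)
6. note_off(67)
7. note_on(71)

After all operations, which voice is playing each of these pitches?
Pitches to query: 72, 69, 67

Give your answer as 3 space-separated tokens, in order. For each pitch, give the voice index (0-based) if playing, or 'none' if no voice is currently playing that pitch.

Answer: none none none

Derivation:
Op 1: note_on(69): voice 0 is free -> assigned | voices=[69 - -]
Op 2: note_on(72): voice 1 is free -> assigned | voices=[69 72 -]
Op 3: note_off(69): free voice 0 | voices=[- 72 -]
Op 4: note_off(72): free voice 1 | voices=[- - -]
Op 5: note_on(67): voice 0 is free -> assigned | voices=[67 - -]
Op 6: note_off(67): free voice 0 | voices=[- - -]
Op 7: note_on(71): voice 0 is free -> assigned | voices=[71 - -]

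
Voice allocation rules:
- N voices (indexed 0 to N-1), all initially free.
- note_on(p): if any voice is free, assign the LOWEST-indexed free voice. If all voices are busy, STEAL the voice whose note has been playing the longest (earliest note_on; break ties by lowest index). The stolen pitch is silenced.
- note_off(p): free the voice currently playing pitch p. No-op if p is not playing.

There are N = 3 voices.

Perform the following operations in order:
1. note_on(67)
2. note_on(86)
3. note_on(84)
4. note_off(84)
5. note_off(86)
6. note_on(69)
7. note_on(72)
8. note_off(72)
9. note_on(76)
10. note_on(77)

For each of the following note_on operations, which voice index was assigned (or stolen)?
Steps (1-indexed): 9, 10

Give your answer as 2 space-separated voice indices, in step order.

Answer: 2 0

Derivation:
Op 1: note_on(67): voice 0 is free -> assigned | voices=[67 - -]
Op 2: note_on(86): voice 1 is free -> assigned | voices=[67 86 -]
Op 3: note_on(84): voice 2 is free -> assigned | voices=[67 86 84]
Op 4: note_off(84): free voice 2 | voices=[67 86 -]
Op 5: note_off(86): free voice 1 | voices=[67 - -]
Op 6: note_on(69): voice 1 is free -> assigned | voices=[67 69 -]
Op 7: note_on(72): voice 2 is free -> assigned | voices=[67 69 72]
Op 8: note_off(72): free voice 2 | voices=[67 69 -]
Op 9: note_on(76): voice 2 is free -> assigned | voices=[67 69 76]
Op 10: note_on(77): all voices busy, STEAL voice 0 (pitch 67, oldest) -> assign | voices=[77 69 76]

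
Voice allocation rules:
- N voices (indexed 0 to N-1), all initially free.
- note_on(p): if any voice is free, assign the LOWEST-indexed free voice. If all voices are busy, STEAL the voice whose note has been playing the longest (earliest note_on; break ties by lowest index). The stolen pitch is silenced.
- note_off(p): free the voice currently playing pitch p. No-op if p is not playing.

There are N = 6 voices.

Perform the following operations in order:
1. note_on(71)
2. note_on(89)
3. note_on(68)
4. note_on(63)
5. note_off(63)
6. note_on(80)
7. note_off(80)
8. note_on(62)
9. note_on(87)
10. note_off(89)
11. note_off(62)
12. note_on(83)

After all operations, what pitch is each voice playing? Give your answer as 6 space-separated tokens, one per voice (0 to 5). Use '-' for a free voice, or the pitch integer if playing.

Op 1: note_on(71): voice 0 is free -> assigned | voices=[71 - - - - -]
Op 2: note_on(89): voice 1 is free -> assigned | voices=[71 89 - - - -]
Op 3: note_on(68): voice 2 is free -> assigned | voices=[71 89 68 - - -]
Op 4: note_on(63): voice 3 is free -> assigned | voices=[71 89 68 63 - -]
Op 5: note_off(63): free voice 3 | voices=[71 89 68 - - -]
Op 6: note_on(80): voice 3 is free -> assigned | voices=[71 89 68 80 - -]
Op 7: note_off(80): free voice 3 | voices=[71 89 68 - - -]
Op 8: note_on(62): voice 3 is free -> assigned | voices=[71 89 68 62 - -]
Op 9: note_on(87): voice 4 is free -> assigned | voices=[71 89 68 62 87 -]
Op 10: note_off(89): free voice 1 | voices=[71 - 68 62 87 -]
Op 11: note_off(62): free voice 3 | voices=[71 - 68 - 87 -]
Op 12: note_on(83): voice 1 is free -> assigned | voices=[71 83 68 - 87 -]

Answer: 71 83 68 - 87 -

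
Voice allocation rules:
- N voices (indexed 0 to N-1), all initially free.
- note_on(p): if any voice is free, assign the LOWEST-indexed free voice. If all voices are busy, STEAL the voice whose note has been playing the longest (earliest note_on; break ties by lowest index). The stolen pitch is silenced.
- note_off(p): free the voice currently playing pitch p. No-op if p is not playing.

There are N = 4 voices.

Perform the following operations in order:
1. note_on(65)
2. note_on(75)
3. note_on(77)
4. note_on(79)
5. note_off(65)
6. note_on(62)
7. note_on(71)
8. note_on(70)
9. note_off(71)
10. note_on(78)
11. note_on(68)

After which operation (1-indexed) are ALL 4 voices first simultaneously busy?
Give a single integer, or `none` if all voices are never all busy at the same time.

Answer: 4

Derivation:
Op 1: note_on(65): voice 0 is free -> assigned | voices=[65 - - -]
Op 2: note_on(75): voice 1 is free -> assigned | voices=[65 75 - -]
Op 3: note_on(77): voice 2 is free -> assigned | voices=[65 75 77 -]
Op 4: note_on(79): voice 3 is free -> assigned | voices=[65 75 77 79]
Op 5: note_off(65): free voice 0 | voices=[- 75 77 79]
Op 6: note_on(62): voice 0 is free -> assigned | voices=[62 75 77 79]
Op 7: note_on(71): all voices busy, STEAL voice 1 (pitch 75, oldest) -> assign | voices=[62 71 77 79]
Op 8: note_on(70): all voices busy, STEAL voice 2 (pitch 77, oldest) -> assign | voices=[62 71 70 79]
Op 9: note_off(71): free voice 1 | voices=[62 - 70 79]
Op 10: note_on(78): voice 1 is free -> assigned | voices=[62 78 70 79]
Op 11: note_on(68): all voices busy, STEAL voice 3 (pitch 79, oldest) -> assign | voices=[62 78 70 68]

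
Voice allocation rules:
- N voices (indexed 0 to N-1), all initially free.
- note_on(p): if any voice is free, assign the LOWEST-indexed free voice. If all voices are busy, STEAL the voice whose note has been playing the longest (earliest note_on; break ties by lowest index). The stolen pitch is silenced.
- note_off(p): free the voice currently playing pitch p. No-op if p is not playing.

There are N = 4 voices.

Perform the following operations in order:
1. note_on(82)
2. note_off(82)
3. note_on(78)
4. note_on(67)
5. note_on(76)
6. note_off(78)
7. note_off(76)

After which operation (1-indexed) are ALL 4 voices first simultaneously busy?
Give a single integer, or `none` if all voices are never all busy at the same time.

Answer: none

Derivation:
Op 1: note_on(82): voice 0 is free -> assigned | voices=[82 - - -]
Op 2: note_off(82): free voice 0 | voices=[- - - -]
Op 3: note_on(78): voice 0 is free -> assigned | voices=[78 - - -]
Op 4: note_on(67): voice 1 is free -> assigned | voices=[78 67 - -]
Op 5: note_on(76): voice 2 is free -> assigned | voices=[78 67 76 -]
Op 6: note_off(78): free voice 0 | voices=[- 67 76 -]
Op 7: note_off(76): free voice 2 | voices=[- 67 - -]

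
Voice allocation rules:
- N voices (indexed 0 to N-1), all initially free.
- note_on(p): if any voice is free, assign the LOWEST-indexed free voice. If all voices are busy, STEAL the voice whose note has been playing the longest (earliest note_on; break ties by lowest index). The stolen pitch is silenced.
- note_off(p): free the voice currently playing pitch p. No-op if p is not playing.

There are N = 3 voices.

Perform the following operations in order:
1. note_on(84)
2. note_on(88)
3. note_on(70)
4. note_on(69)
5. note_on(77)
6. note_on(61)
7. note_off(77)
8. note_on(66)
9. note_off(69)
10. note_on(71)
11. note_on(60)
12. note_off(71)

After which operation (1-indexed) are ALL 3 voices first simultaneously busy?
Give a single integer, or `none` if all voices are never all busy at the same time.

Op 1: note_on(84): voice 0 is free -> assigned | voices=[84 - -]
Op 2: note_on(88): voice 1 is free -> assigned | voices=[84 88 -]
Op 3: note_on(70): voice 2 is free -> assigned | voices=[84 88 70]
Op 4: note_on(69): all voices busy, STEAL voice 0 (pitch 84, oldest) -> assign | voices=[69 88 70]
Op 5: note_on(77): all voices busy, STEAL voice 1 (pitch 88, oldest) -> assign | voices=[69 77 70]
Op 6: note_on(61): all voices busy, STEAL voice 2 (pitch 70, oldest) -> assign | voices=[69 77 61]
Op 7: note_off(77): free voice 1 | voices=[69 - 61]
Op 8: note_on(66): voice 1 is free -> assigned | voices=[69 66 61]
Op 9: note_off(69): free voice 0 | voices=[- 66 61]
Op 10: note_on(71): voice 0 is free -> assigned | voices=[71 66 61]
Op 11: note_on(60): all voices busy, STEAL voice 2 (pitch 61, oldest) -> assign | voices=[71 66 60]
Op 12: note_off(71): free voice 0 | voices=[- 66 60]

Answer: 3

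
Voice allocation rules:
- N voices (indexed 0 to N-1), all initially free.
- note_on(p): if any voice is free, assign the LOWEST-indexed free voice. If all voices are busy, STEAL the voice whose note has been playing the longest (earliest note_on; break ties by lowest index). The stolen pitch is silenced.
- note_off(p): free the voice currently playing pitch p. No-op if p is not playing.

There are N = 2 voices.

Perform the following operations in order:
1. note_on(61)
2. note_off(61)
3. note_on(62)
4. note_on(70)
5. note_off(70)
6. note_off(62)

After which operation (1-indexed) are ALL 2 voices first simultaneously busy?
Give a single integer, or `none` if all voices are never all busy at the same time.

Op 1: note_on(61): voice 0 is free -> assigned | voices=[61 -]
Op 2: note_off(61): free voice 0 | voices=[- -]
Op 3: note_on(62): voice 0 is free -> assigned | voices=[62 -]
Op 4: note_on(70): voice 1 is free -> assigned | voices=[62 70]
Op 5: note_off(70): free voice 1 | voices=[62 -]
Op 6: note_off(62): free voice 0 | voices=[- -]

Answer: 4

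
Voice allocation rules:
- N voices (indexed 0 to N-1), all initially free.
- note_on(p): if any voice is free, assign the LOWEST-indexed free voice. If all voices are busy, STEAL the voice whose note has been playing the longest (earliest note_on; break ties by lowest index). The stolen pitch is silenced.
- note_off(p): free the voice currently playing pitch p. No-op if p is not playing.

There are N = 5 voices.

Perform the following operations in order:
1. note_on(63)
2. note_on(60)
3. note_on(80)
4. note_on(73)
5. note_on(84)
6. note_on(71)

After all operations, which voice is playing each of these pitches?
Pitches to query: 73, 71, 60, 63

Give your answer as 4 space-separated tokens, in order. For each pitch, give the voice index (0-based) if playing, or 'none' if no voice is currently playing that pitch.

Op 1: note_on(63): voice 0 is free -> assigned | voices=[63 - - - -]
Op 2: note_on(60): voice 1 is free -> assigned | voices=[63 60 - - -]
Op 3: note_on(80): voice 2 is free -> assigned | voices=[63 60 80 - -]
Op 4: note_on(73): voice 3 is free -> assigned | voices=[63 60 80 73 -]
Op 5: note_on(84): voice 4 is free -> assigned | voices=[63 60 80 73 84]
Op 6: note_on(71): all voices busy, STEAL voice 0 (pitch 63, oldest) -> assign | voices=[71 60 80 73 84]

Answer: 3 0 1 none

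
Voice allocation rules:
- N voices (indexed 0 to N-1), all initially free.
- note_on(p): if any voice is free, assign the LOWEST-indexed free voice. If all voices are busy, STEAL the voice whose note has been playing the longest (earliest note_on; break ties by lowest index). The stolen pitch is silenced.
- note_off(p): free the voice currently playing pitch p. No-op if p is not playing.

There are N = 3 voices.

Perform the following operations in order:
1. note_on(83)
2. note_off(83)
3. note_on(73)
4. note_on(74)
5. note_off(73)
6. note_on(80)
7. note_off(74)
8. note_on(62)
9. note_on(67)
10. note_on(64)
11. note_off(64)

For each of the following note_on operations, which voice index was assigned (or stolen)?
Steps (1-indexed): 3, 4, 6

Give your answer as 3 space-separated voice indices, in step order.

Answer: 0 1 0

Derivation:
Op 1: note_on(83): voice 0 is free -> assigned | voices=[83 - -]
Op 2: note_off(83): free voice 0 | voices=[- - -]
Op 3: note_on(73): voice 0 is free -> assigned | voices=[73 - -]
Op 4: note_on(74): voice 1 is free -> assigned | voices=[73 74 -]
Op 5: note_off(73): free voice 0 | voices=[- 74 -]
Op 6: note_on(80): voice 0 is free -> assigned | voices=[80 74 -]
Op 7: note_off(74): free voice 1 | voices=[80 - -]
Op 8: note_on(62): voice 1 is free -> assigned | voices=[80 62 -]
Op 9: note_on(67): voice 2 is free -> assigned | voices=[80 62 67]
Op 10: note_on(64): all voices busy, STEAL voice 0 (pitch 80, oldest) -> assign | voices=[64 62 67]
Op 11: note_off(64): free voice 0 | voices=[- 62 67]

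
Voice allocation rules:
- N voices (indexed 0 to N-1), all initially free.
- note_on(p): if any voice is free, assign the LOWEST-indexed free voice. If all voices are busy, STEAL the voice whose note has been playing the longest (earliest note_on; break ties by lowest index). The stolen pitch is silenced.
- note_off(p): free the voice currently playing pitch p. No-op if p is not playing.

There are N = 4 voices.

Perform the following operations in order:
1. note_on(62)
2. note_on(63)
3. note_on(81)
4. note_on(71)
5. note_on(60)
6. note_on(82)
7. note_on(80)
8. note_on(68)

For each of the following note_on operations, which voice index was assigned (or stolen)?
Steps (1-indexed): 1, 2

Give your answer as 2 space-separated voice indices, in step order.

Op 1: note_on(62): voice 0 is free -> assigned | voices=[62 - - -]
Op 2: note_on(63): voice 1 is free -> assigned | voices=[62 63 - -]
Op 3: note_on(81): voice 2 is free -> assigned | voices=[62 63 81 -]
Op 4: note_on(71): voice 3 is free -> assigned | voices=[62 63 81 71]
Op 5: note_on(60): all voices busy, STEAL voice 0 (pitch 62, oldest) -> assign | voices=[60 63 81 71]
Op 6: note_on(82): all voices busy, STEAL voice 1 (pitch 63, oldest) -> assign | voices=[60 82 81 71]
Op 7: note_on(80): all voices busy, STEAL voice 2 (pitch 81, oldest) -> assign | voices=[60 82 80 71]
Op 8: note_on(68): all voices busy, STEAL voice 3 (pitch 71, oldest) -> assign | voices=[60 82 80 68]

Answer: 0 1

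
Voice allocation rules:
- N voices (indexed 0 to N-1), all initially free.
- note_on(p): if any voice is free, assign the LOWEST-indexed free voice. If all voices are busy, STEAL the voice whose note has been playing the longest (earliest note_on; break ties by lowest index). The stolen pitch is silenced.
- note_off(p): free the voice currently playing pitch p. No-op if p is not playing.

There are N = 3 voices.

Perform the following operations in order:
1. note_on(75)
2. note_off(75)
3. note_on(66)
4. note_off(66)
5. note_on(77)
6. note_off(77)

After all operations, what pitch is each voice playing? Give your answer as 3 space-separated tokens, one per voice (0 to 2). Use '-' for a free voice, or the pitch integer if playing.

Op 1: note_on(75): voice 0 is free -> assigned | voices=[75 - -]
Op 2: note_off(75): free voice 0 | voices=[- - -]
Op 3: note_on(66): voice 0 is free -> assigned | voices=[66 - -]
Op 4: note_off(66): free voice 0 | voices=[- - -]
Op 5: note_on(77): voice 0 is free -> assigned | voices=[77 - -]
Op 6: note_off(77): free voice 0 | voices=[- - -]

Answer: - - -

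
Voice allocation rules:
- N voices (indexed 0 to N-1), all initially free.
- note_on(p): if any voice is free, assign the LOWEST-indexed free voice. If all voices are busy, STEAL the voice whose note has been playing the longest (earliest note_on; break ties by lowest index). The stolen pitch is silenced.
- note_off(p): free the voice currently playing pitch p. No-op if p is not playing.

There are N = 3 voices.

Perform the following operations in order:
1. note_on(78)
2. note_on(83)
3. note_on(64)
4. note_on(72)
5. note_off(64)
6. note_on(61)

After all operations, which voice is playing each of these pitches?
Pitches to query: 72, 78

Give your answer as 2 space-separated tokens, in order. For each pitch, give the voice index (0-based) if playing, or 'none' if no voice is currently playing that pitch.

Op 1: note_on(78): voice 0 is free -> assigned | voices=[78 - -]
Op 2: note_on(83): voice 1 is free -> assigned | voices=[78 83 -]
Op 3: note_on(64): voice 2 is free -> assigned | voices=[78 83 64]
Op 4: note_on(72): all voices busy, STEAL voice 0 (pitch 78, oldest) -> assign | voices=[72 83 64]
Op 5: note_off(64): free voice 2 | voices=[72 83 -]
Op 6: note_on(61): voice 2 is free -> assigned | voices=[72 83 61]

Answer: 0 none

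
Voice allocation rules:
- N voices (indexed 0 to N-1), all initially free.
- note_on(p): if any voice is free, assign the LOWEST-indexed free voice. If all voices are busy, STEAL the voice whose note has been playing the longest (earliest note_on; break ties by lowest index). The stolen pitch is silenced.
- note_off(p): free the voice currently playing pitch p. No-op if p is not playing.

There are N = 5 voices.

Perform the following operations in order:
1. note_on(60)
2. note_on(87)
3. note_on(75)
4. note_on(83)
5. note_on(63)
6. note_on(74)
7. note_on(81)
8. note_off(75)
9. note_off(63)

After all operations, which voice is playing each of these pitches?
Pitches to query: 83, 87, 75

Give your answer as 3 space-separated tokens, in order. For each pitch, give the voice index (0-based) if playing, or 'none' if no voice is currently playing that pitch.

Op 1: note_on(60): voice 0 is free -> assigned | voices=[60 - - - -]
Op 2: note_on(87): voice 1 is free -> assigned | voices=[60 87 - - -]
Op 3: note_on(75): voice 2 is free -> assigned | voices=[60 87 75 - -]
Op 4: note_on(83): voice 3 is free -> assigned | voices=[60 87 75 83 -]
Op 5: note_on(63): voice 4 is free -> assigned | voices=[60 87 75 83 63]
Op 6: note_on(74): all voices busy, STEAL voice 0 (pitch 60, oldest) -> assign | voices=[74 87 75 83 63]
Op 7: note_on(81): all voices busy, STEAL voice 1 (pitch 87, oldest) -> assign | voices=[74 81 75 83 63]
Op 8: note_off(75): free voice 2 | voices=[74 81 - 83 63]
Op 9: note_off(63): free voice 4 | voices=[74 81 - 83 -]

Answer: 3 none none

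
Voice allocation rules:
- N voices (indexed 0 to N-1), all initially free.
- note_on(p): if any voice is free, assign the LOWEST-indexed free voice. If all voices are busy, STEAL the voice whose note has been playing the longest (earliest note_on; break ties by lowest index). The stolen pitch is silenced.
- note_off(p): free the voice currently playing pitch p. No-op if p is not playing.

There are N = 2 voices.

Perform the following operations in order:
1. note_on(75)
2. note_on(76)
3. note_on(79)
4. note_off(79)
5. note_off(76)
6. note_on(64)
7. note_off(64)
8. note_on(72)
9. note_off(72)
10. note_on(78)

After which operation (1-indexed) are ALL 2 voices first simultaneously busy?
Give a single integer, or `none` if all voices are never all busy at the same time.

Op 1: note_on(75): voice 0 is free -> assigned | voices=[75 -]
Op 2: note_on(76): voice 1 is free -> assigned | voices=[75 76]
Op 3: note_on(79): all voices busy, STEAL voice 0 (pitch 75, oldest) -> assign | voices=[79 76]
Op 4: note_off(79): free voice 0 | voices=[- 76]
Op 5: note_off(76): free voice 1 | voices=[- -]
Op 6: note_on(64): voice 0 is free -> assigned | voices=[64 -]
Op 7: note_off(64): free voice 0 | voices=[- -]
Op 8: note_on(72): voice 0 is free -> assigned | voices=[72 -]
Op 9: note_off(72): free voice 0 | voices=[- -]
Op 10: note_on(78): voice 0 is free -> assigned | voices=[78 -]

Answer: 2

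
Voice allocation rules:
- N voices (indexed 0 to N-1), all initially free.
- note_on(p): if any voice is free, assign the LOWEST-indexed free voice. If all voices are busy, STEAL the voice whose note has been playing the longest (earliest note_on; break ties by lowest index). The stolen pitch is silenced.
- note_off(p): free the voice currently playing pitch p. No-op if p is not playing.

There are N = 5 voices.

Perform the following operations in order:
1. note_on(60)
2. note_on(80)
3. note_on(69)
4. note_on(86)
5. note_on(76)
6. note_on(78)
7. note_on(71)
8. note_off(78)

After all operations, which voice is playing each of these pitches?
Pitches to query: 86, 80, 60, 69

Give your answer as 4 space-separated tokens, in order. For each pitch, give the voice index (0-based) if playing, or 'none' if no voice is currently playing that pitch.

Op 1: note_on(60): voice 0 is free -> assigned | voices=[60 - - - -]
Op 2: note_on(80): voice 1 is free -> assigned | voices=[60 80 - - -]
Op 3: note_on(69): voice 2 is free -> assigned | voices=[60 80 69 - -]
Op 4: note_on(86): voice 3 is free -> assigned | voices=[60 80 69 86 -]
Op 5: note_on(76): voice 4 is free -> assigned | voices=[60 80 69 86 76]
Op 6: note_on(78): all voices busy, STEAL voice 0 (pitch 60, oldest) -> assign | voices=[78 80 69 86 76]
Op 7: note_on(71): all voices busy, STEAL voice 1 (pitch 80, oldest) -> assign | voices=[78 71 69 86 76]
Op 8: note_off(78): free voice 0 | voices=[- 71 69 86 76]

Answer: 3 none none 2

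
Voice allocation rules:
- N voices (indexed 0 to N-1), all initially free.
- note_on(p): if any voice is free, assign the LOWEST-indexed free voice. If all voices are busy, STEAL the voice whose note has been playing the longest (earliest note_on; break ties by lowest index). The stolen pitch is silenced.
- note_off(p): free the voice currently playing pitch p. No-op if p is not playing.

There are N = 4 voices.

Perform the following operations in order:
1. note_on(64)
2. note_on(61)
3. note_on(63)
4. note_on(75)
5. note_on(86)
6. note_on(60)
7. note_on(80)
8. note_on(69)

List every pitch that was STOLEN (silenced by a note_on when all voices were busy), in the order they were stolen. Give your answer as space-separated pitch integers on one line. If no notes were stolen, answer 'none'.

Answer: 64 61 63 75

Derivation:
Op 1: note_on(64): voice 0 is free -> assigned | voices=[64 - - -]
Op 2: note_on(61): voice 1 is free -> assigned | voices=[64 61 - -]
Op 3: note_on(63): voice 2 is free -> assigned | voices=[64 61 63 -]
Op 4: note_on(75): voice 3 is free -> assigned | voices=[64 61 63 75]
Op 5: note_on(86): all voices busy, STEAL voice 0 (pitch 64, oldest) -> assign | voices=[86 61 63 75]
Op 6: note_on(60): all voices busy, STEAL voice 1 (pitch 61, oldest) -> assign | voices=[86 60 63 75]
Op 7: note_on(80): all voices busy, STEAL voice 2 (pitch 63, oldest) -> assign | voices=[86 60 80 75]
Op 8: note_on(69): all voices busy, STEAL voice 3 (pitch 75, oldest) -> assign | voices=[86 60 80 69]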